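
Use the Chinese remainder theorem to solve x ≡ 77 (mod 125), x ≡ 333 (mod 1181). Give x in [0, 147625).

58202

Write x = 77 + 125·k. Then 125·k ≡ 333 − 77 ≡ 256 (mod 1181).
Need 125⁻¹ mod 1181. Extended Euclid on (1181, 125):
1181 = 9×125 + 56
125 = 2×56 + 13
56 = 4×13 + 4
13 = 3×4 + 1
4 = 4×1 + 0
Back-substitute:
1 = 13 − 3·4
1 = −3·56 + 13·13
1 = 13·125 − 29·56
1 = −29·1181 + 274·125
125⁻¹ ≡ 274 (mod 1181), so k ≡ 274·256 ≡ 465 (mod 1181).
x = 77 + 125·465 = 58202.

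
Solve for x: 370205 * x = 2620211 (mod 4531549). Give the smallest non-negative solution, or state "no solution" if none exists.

First find gcd(370205, 4531549):
4531549 = 12×370205 + 89089
370205 = 4×89089 + 13849
89089 = 6×13849 + 5995
13849 = 2×5995 + 1859
5995 = 3×1859 + 418
1859 = 4×418 + 187
418 = 2×187 + 44
187 = 4×44 + 11
44 = 4×11 + 0
gcd = 11 and 11 | 2620211, so solutions exist. Divide through by 11: 33655x ≡ 238201 (mod 411959).
Now find 33655⁻¹ mod 411959:
411959 = 12*33655 + 8099
33655 = 4*8099 + 1259
8099 = 6*1259 + 545
1259 = 2*545 + 169
545 = 3*169 + 38
169 = 4*38 + 17
38 = 2*17 + 4
17 = 4*4 + 1
4 = 4*1 + 0
Back-substitute:
1 = 17 − 4·4
1 = −4·38 + 9·17
1 = 9·169 − 40·38
1 = −40·545 + 129·169
1 = 129·1259 − 298·545
1 = −298·8099 + 1917·1259
1 = 1917·33655 − 7966·8099
1 = −7966·411959 + 97509·33655
So 33655⁻¹ ≡ 97509 (mod 411959).
Then x ≡ 97509·238201 ≡ 80930 (mod 411959); the smallest non-negative solution is x = 80930.

80930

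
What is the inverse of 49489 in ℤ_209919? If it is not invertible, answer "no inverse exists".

52063

Apply the Euclidean algorithm to 209919 and 49489:
209919 = 4*49489 + 11963
49489 = 4*11963 + 1637
11963 = 7*1637 + 504
1637 = 3*504 + 125
504 = 4*125 + 4
125 = 31*4 + 1
4 = 4*1 + 0
The gcd is 1. Working backward:
1 = 125 − 31·4
1 = −31·504 + 125·125
1 = 125·1637 − 406·504
1 = −406·11963 + 2967·1637
1 = 2967·49489 − 12274·11963
1 = −12274·209919 + 52063·49489
So 49489·52063 ≡ 1 (mod 209919).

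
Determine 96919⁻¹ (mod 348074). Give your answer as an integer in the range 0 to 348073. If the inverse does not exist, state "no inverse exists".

114217

Apply the Euclidean algorithm to 348074 and 96919:
348074 = 3·96919 + 57317
96919 = 1·57317 + 39602
57317 = 1·39602 + 17715
39602 = 2·17715 + 4172
17715 = 4·4172 + 1027
4172 = 4·1027 + 64
1027 = 16·64 + 3
64 = 21·3 + 1
3 = 3·1 + 0
gcd = 1, so the inverse exists. Back-substitute:
1 = 64 − 21·3
1 = −21·1027 + 337·64
1 = 337·4172 − 1369·1027
1 = −1369·17715 + 5813·4172
1 = 5813·39602 − 12995·17715
1 = −12995·57317 + 18808·39602
1 = 18808·96919 − 31803·57317
1 = −31803·348074 + 114217·96919
So 96919·114217 ≡ 1 (mod 348074).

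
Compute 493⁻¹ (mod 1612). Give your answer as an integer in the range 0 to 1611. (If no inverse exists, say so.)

gcd(1612, 493) by repeated division:
1612 = 3*493 + 133
493 = 3*133 + 94
133 = 1*94 + 39
94 = 2*39 + 16
39 = 2*16 + 7
16 = 2*7 + 2
7 = 3*2 + 1
2 = 2*1 + 0
Since gcd(493, 1612) = 1, back-substitute to write 1 as a combination:
1 = 7 − 3·2
1 = −3·16 + 7·7
1 = 7·39 − 17·16
1 = −17·94 + 41·39
1 = 41·133 − 58·94
1 = −58·493 + 215·133
1 = 215·1612 − 703·493
Thus 493·(-703) ≡ 1 (mod 1612); reducing, -703 mod 1612 = 909.

909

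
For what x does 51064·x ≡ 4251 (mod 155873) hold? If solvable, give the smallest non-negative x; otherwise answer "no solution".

First find gcd(51064, 155873):
155873 = 3×51064 + 2681
51064 = 19×2681 + 125
2681 = 21×125 + 56
125 = 2×56 + 13
56 = 4×13 + 4
13 = 3×4 + 1
4 = 4×1 + 0
gcd = 1, so a unique solution mod 155873 exists.
Back-substitute for the Bézout coefficients:
1 = 13 − 3·4
1 = −3·56 + 13·13
1 = 13·125 − 29·56
1 = −29·2681 + 622·125
1 = 622·51064 − 11847·2681
1 = −11847·155873 + 36163·51064
So 51064·(36163) ≡ 1 (mod 155873), giving 51064⁻¹ ≡ 36163.
x ≡ 51064⁻¹·4251 ≡ 36163·4251 ≡ 38135 (mod 155873).

38135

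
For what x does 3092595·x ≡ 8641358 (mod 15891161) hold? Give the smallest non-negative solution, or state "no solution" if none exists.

First find gcd(3092595, 15891161):
15891161 = 5×3092595 + 428186
3092595 = 7×428186 + 95293
428186 = 4×95293 + 47014
95293 = 2×47014 + 1265
47014 = 37×1265 + 209
1265 = 6×209 + 11
209 = 19×11 + 0
gcd = 11 and 11 | 8641358, so solutions exist. Divide through by 11: 281145x ≡ 785578 (mod 1444651).
Now find 281145⁻¹ mod 1444651:
1444651 = 5*281145 + 38926
281145 = 7*38926 + 8663
38926 = 4*8663 + 4274
8663 = 2*4274 + 115
4274 = 37*115 + 19
115 = 6*19 + 1
19 = 19*1 + 0
Back-substitute:
1 = 115 − 6·19
1 = −6·4274 + 223·115
1 = 223·8663 − 452·4274
1 = −452·38926 + 2031·8663
1 = 2031·281145 − 14669·38926
1 = −14669·1444651 + 75376·281145
So 281145⁻¹ ≡ 75376 (mod 1444651).
Then x ≡ 75376·785578 ≡ 372140 (mod 1444651); the smallest non-negative solution is x = 372140.

372140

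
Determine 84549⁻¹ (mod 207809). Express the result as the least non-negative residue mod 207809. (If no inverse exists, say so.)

159640

gcd(207809, 84549) by repeated division:
207809 = 2×84549 + 38711
84549 = 2×38711 + 7127
38711 = 5×7127 + 3076
7127 = 2×3076 + 975
3076 = 3×975 + 151
975 = 6×151 + 69
151 = 2×69 + 13
69 = 5×13 + 4
13 = 3×4 + 1
4 = 4×1 + 0
The gcd is 1. Working backward:
1 = 13 − 3·4
1 = −3·69 + 16·13
1 = 16·151 − 35·69
1 = −35·975 + 226·151
1 = 226·3076 − 713·975
1 = −713·7127 + 1652·3076
1 = 1652·38711 − 8973·7127
1 = −8973·84549 + 19598·38711
1 = 19598·207809 − 48169·84549
So 84549·(-48169) ≡ 1 (mod 207809), and -48169 ≡ 159640 (mod 207809).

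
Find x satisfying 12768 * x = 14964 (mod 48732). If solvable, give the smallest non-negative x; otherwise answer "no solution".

First find gcd(12768, 48732):
48732 = 3×12768 + 10428
12768 = 1×10428 + 2340
10428 = 4×2340 + 1068
2340 = 2×1068 + 204
1068 = 5×204 + 48
204 = 4×48 + 12
48 = 4×12 + 0
gcd = 12 and 12 | 14964, so solutions exist. Divide through by 12: 1064x ≡ 1247 (mod 4061).
Now find 1064⁻¹ mod 4061:
4061 = 3·1064 + 869
1064 = 1·869 + 195
869 = 4·195 + 89
195 = 2·89 + 17
89 = 5·17 + 4
17 = 4·4 + 1
4 = 4·1 + 0
Back-substitute:
1 = 17 − 4·4
1 = −4·89 + 21·17
1 = 21·195 − 46·89
1 = −46·869 + 205·195
1 = 205·1064 − 251·869
1 = −251·4061 + 958·1064
So 1064⁻¹ ≡ 958 (mod 4061).
Then x ≡ 958·1247 ≡ 692 (mod 4061); the smallest non-negative solution is x = 692.

692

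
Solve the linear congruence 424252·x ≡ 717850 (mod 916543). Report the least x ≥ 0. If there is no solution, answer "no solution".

First find gcd(424252, 916543):
916543 = 2×424252 + 68039
424252 = 6×68039 + 16018
68039 = 4×16018 + 3967
16018 = 4×3967 + 150
3967 = 26×150 + 67
150 = 2×67 + 16
67 = 4×16 + 3
16 = 5×3 + 1
3 = 3×1 + 0
gcd = 1, so a unique solution mod 916543 exists.
Back-substitute for the Bézout coefficients:
1 = 16 − 5·3
1 = −5·67 + 21·16
1 = 21·150 − 47·67
1 = −47·3967 + 1243·150
1 = 1243·16018 − 5019·3967
1 = −5019·68039 + 21319·16018
1 = 21319·424252 − 132933·68039
1 = −132933·916543 + 287185·424252
So 424252·(287185) ≡ 1 (mod 916543), giving 424252⁻¹ ≡ 287185.
x ≡ 424252⁻¹·717850 ≡ 287185·717850 ≡ 484889 (mod 916543).

484889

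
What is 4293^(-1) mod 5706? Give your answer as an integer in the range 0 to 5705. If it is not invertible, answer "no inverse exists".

no inverse exists

Compute gcd(4293, 5706):
5706 = 1*4293 + 1413
4293 = 3*1413 + 54
1413 = 26*54 + 9
54 = 6*9 + 0
Since gcd = 9 > 1, 4293 is not a unit mod 5706.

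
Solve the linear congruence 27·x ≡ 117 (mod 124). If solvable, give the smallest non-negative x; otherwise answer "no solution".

First find gcd(27, 124):
124 = 4·27 + 16
27 = 1·16 + 11
16 = 1·11 + 5
11 = 2·5 + 1
5 = 5·1 + 0
gcd = 1, so a unique solution mod 124 exists.
Back-substitute for the Bézout coefficients:
1 = 11 − 2·5
1 = −2·16 + 3·11
1 = 3·27 − 5·16
1 = −5·124 + 23·27
So 27·(23) ≡ 1 (mod 124), giving 27⁻¹ ≡ 23.
x ≡ 27⁻¹·117 ≡ 23·117 ≡ 87 (mod 124).

87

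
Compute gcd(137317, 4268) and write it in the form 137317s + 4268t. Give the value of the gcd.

Euclidean algorithm:
137317 = 32*4268 + 741
4268 = 5*741 + 563
741 = 1*563 + 178
563 = 3*178 + 29
178 = 6*29 + 4
29 = 7*4 + 1
4 = 4*1 + 0
gcd(137317, 4268) = 1.
Express as a combination:
1 = 29 − 7·4
1 = −7·178 + 43·29
1 = 43·563 − 136·178
1 = −136·741 + 179·563
1 = 179·4268 − 1031·741
1 = −1031·137317 + 33171·4268
So 1 = (-1031)·137317 + (33171)·4268.

1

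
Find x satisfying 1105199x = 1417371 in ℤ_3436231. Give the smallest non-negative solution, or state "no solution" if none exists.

First find gcd(1105199, 3436231):
3436231 = 3×1105199 + 120634
1105199 = 9×120634 + 19493
120634 = 6×19493 + 3676
19493 = 5×3676 + 1113
3676 = 3×1113 + 337
1113 = 3×337 + 102
337 = 3×102 + 31
102 = 3×31 + 9
31 = 3×9 + 4
9 = 2×4 + 1
4 = 4×1 + 0
gcd = 1, so a unique solution mod 3436231 exists.
Back-substitute for the Bézout coefficients:
1 = 9 − 2·4
1 = −2·31 + 7·9
1 = 7·102 − 23·31
1 = −23·337 + 76·102
1 = 76·1113 − 251·337
1 = −251·3676 + 829·1113
1 = 829·19493 − 4396·3676
1 = −4396·120634 + 27205·19493
1 = 27205·1105199 − 249241·120634
1 = −249241·3436231 + 774928·1105199
So 1105199·(774928) ≡ 1 (mod 3436231), giving 1105199⁻¹ ≡ 774928.
x ≡ 1105199⁻¹·1417371 ≡ 774928·1417371 ≡ 161217 (mod 3436231).

161217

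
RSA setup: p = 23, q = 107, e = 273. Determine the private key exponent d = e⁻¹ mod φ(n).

709

φ(n) = (p−1)(q−1) = 22·106 = 2332.
Need d with 273·d ≡ 1 (mod 2332). Apply the extended Euclidean algorithm:
2332 = 8·273 + 148
273 = 1·148 + 125
148 = 1·125 + 23
125 = 5·23 + 10
23 = 2·10 + 3
10 = 3·3 + 1
3 = 3·1 + 0
Back-substitute:
1 = 10 − 3·3
1 = −3·23 + 7·10
1 = 7·125 − 38·23
1 = −38·148 + 45·125
1 = 45·273 − 83·148
1 = −83·2332 + 709·273
So 273·709 ≡ 1 (mod 2332), hence d = 709.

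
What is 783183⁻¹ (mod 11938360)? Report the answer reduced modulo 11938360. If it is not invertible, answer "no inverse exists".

Apply the Euclidean algorithm to 11938360 and 783183:
11938360 = 15*783183 + 190615
783183 = 4*190615 + 20723
190615 = 9*20723 + 4108
20723 = 5*4108 + 183
4108 = 22*183 + 82
183 = 2*82 + 19
82 = 4*19 + 6
19 = 3*6 + 1
6 = 6*1 + 0
The gcd is 1. Working backward:
1 = 19 − 3·6
1 = −3·82 + 13·19
1 = 13·183 − 29·82
1 = −29·4108 + 651·183
1 = 651·20723 − 3284·4108
1 = −3284·190615 + 30207·20723
1 = 30207·783183 − 124112·190615
1 = −124112·11938360 + 1891887·783183
So 783183·1891887 ≡ 1 (mod 11938360).

1891887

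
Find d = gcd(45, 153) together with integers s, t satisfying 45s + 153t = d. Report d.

9

Repeated division:
153 = 3·45 + 18
45 = 2·18 + 9
18 = 2·9 + 0
gcd(45, 153) = 9.
Working backward:
9 = 45 − 2·18
9 = −2·153 + 7·45
So 9 = (-2)·153 + (7)·45.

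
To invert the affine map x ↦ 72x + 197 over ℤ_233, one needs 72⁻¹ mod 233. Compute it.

178

Apply the Euclidean algorithm to 233 and 72:
233 = 3·72 + 17
72 = 4·17 + 4
17 = 4·4 + 1
4 = 4·1 + 0
gcd = 1, so the inverse exists. Back-substitute:
1 = 17 − 4·4
1 = −4·72 + 17·17
1 = 17·233 − 55·72
Thus 72·(-55) ≡ 1 (mod 233); reducing, -55 mod 233 = 178.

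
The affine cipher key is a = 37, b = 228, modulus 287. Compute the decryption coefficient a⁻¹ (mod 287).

Extended Euclidean algorithm:
287 = 7·37 + 28
37 = 1·28 + 9
28 = 3·9 + 1
9 = 9·1 + 0
Since gcd(37, 287) = 1, back-substitute to write 1 as a combination:
1 = 28 − 3·9
1 = −3·37 + 4·28
1 = 4·287 − 31·37
So 37·(-31) ≡ 1 (mod 287), and -31 ≡ 256 (mod 287).

256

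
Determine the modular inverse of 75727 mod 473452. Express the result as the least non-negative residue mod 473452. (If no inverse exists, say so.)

14211

Apply the Euclidean algorithm to 473452 and 75727:
473452 = 6×75727 + 19090
75727 = 3×19090 + 18457
19090 = 1×18457 + 633
18457 = 29×633 + 100
633 = 6×100 + 33
100 = 3×33 + 1
33 = 33×1 + 0
The gcd is 1. Working backward:
1 = 100 − 3·33
1 = −3·633 + 19·100
1 = 19·18457 − 554·633
1 = −554·19090 + 573·18457
1 = 573·75727 − 2273·19090
1 = −2273·473452 + 14211·75727
So 75727·14211 ≡ 1 (mod 473452).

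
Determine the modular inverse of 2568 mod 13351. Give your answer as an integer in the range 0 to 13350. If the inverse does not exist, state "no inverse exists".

3083

Apply the Euclidean algorithm to 13351 and 2568:
13351 = 5×2568 + 511
2568 = 5×511 + 13
511 = 39×13 + 4
13 = 3×4 + 1
4 = 4×1 + 0
The gcd is 1. Working backward:
1 = 13 − 3·4
1 = −3·511 + 118·13
1 = 118·2568 − 593·511
1 = −593·13351 + 3083·2568
So 2568·3083 ≡ 1 (mod 13351).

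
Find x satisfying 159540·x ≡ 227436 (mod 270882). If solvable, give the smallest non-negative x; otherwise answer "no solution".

First find gcd(159540, 270882):
270882 = 1×159540 + 111342
159540 = 1×111342 + 48198
111342 = 2×48198 + 14946
48198 = 3×14946 + 3360
14946 = 4×3360 + 1506
3360 = 2×1506 + 348
1506 = 4×348 + 114
348 = 3×114 + 6
114 = 19×6 + 0
gcd = 6 and 6 | 227436, so solutions exist. Divide through by 6: 26590x ≡ 37906 (mod 45147).
Now find 26590⁻¹ mod 45147:
45147 = 1·26590 + 18557
26590 = 1·18557 + 8033
18557 = 2·8033 + 2491
8033 = 3·2491 + 560
2491 = 4·560 + 251
560 = 2·251 + 58
251 = 4·58 + 19
58 = 3·19 + 1
19 = 19·1 + 0
Back-substitute:
1 = 58 − 3·19
1 = −3·251 + 13·58
1 = 13·560 − 29·251
1 = −29·2491 + 129·560
1 = 129·8033 − 416·2491
1 = −416·18557 + 961·8033
1 = 961·26590 − 1377·18557
1 = −1377·45147 + 2338·26590
So 26590⁻¹ ≡ 2338 (mod 45147).
Then x ≡ 2338·37906 ≡ 667 (mod 45147); the smallest non-negative solution is x = 667.

667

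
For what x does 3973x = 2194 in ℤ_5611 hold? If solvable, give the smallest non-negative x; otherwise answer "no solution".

First find gcd(3973, 5611):
5611 = 1*3973 + 1638
3973 = 2*1638 + 697
1638 = 2*697 + 244
697 = 2*244 + 209
244 = 1*209 + 35
209 = 5*35 + 34
35 = 1*34 + 1
34 = 34*1 + 0
gcd = 1, so a unique solution mod 5611 exists.
Back-substitute for the Bézout coefficients:
1 = 35 − 34
1 = −209 + 6·35
1 = 6·244 − 7·209
1 = −7·697 + 20·244
1 = 20·1638 − 47·697
1 = −47·3973 + 114·1638
1 = 114·5611 − 161·3973
So 3973·(-161) ≡ 1 (mod 5611), giving 3973⁻¹ ≡ 5450.
x ≡ 3973⁻¹·2194 ≡ 5450·2194 ≡ 259 (mod 5611).

259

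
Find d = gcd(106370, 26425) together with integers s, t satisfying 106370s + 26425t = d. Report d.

5

Apply Euclid's algorithm to 106370 and 26425:
106370 = 4×26425 + 670
26425 = 39×670 + 295
670 = 2×295 + 80
295 = 3×80 + 55
80 = 1×55 + 25
55 = 2×25 + 5
25 = 5×5 + 0
gcd(106370, 26425) = 5.
Express as a combination:
5 = 55 − 2·25
5 = −2·80 + 3·55
5 = 3·295 − 11·80
5 = −11·670 + 25·295
5 = 25·26425 − 986·670
5 = −986·106370 + 3969·26425
So 5 = (-986)·106370 + (3969)·26425.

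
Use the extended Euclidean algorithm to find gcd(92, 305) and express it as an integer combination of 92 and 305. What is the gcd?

Apply Euclid's algorithm to 305 and 92:
305 = 3*92 + 29
92 = 3*29 + 5
29 = 5*5 + 4
5 = 1*4 + 1
4 = 4*1 + 0
gcd(92, 305) = 1.
Back-substituting:
1 = 5 − 4
1 = −29 + 6·5
1 = 6·92 − 19·29
1 = −19·305 + 63·92
So 1 = (-19)·305 + (63)·92.

1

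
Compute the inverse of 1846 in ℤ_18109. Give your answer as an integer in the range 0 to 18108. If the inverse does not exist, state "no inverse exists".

no inverse exists

Compute gcd(1846, 18109):
18109 = 9·1846 + 1495
1846 = 1·1495 + 351
1495 = 4·351 + 91
351 = 3·91 + 78
91 = 1·78 + 13
78 = 6·13 + 0
The gcd is 13, not 1, hence no inverse exists.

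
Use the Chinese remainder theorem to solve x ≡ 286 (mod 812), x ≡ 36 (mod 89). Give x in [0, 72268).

Write x = 286 + 812·k. Then 812·k ≡ 36 − 286 ≡ 17 (mod 89).
Need 812⁻¹ mod 89. Extended Euclid on (89, 11):
89 = 8*11 + 1
11 = 11*1 + 0
Back-substitute:
1 = 89 − 8·11
812⁻¹ ≡ 81 (mod 89), so k ≡ 81·17 ≡ 42 (mod 89).
x = 286 + 812·42 = 34390.

34390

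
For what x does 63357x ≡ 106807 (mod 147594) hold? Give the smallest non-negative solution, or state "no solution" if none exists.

no solution

gcd(63357, 147594):
147594 = 2*63357 + 20880
63357 = 3*20880 + 717
20880 = 29*717 + 87
717 = 8*87 + 21
87 = 4*21 + 3
21 = 7*3 + 0
gcd = 3, but 3 ∤ 106807, so the congruence has no solution.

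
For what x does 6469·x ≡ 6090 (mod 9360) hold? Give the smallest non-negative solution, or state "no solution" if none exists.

First find gcd(6469, 9360):
9360 = 1·6469 + 2891
6469 = 2·2891 + 687
2891 = 4·687 + 143
687 = 4·143 + 115
143 = 1·115 + 28
115 = 4·28 + 3
28 = 9·3 + 1
3 = 3·1 + 0
gcd = 1, so a unique solution mod 9360 exists.
Back-substitute for the Bézout coefficients:
1 = 28 − 9·3
1 = −9·115 + 37·28
1 = 37·143 − 46·115
1 = −46·687 + 221·143
1 = 221·2891 − 930·687
1 = −930·6469 + 2081·2891
1 = 2081·9360 − 3011·6469
So 6469·(-3011) ≡ 1 (mod 9360), giving 6469⁻¹ ≡ 6349.
x ≡ 6469⁻¹·6090 ≡ 6349·6090 ≡ 8610 (mod 9360).

8610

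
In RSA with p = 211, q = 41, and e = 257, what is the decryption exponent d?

5393

φ(n) = (p−1)(q−1) = 210·40 = 8400.
Need d with 257·d ≡ 1 (mod 8400). Apply the extended Euclidean algorithm:
8400 = 32×257 + 176
257 = 1×176 + 81
176 = 2×81 + 14
81 = 5×14 + 11
14 = 1×11 + 3
11 = 3×3 + 2
3 = 1×2 + 1
2 = 2×1 + 0
Back-substitute:
1 = 3 − 2
1 = −11 + 4·3
1 = 4·14 − 5·11
1 = −5·81 + 29·14
1 = 29·176 − 63·81
1 = −63·257 + 92·176
1 = 92·8400 − 3007·257
So 257·(-3007) ≡ 1 (mod 8400), hence d ≡ -3007 ≡ 5393 (mod 8400).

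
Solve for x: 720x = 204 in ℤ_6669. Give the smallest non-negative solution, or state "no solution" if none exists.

no solution

gcd(720, 6669):
6669 = 9*720 + 189
720 = 3*189 + 153
189 = 1*153 + 36
153 = 4*36 + 9
36 = 4*9 + 0
gcd = 9, but 9 ∤ 204, so the congruence has no solution.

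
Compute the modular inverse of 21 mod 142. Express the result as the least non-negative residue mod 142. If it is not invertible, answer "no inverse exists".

gcd(142, 21) by repeated division:
142 = 6×21 + 16
21 = 1×16 + 5
16 = 3×5 + 1
5 = 5×1 + 0
Since gcd(21, 142) = 1, back-substitute to write 1 as a combination:
1 = 16 − 3·5
1 = −3·21 + 4·16
1 = 4·142 − 27·21
Thus 21·(-27) ≡ 1 (mod 142); reducing, -27 mod 142 = 115.

115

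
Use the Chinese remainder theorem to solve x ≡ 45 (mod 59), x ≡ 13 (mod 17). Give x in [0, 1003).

812

Write x = 45 + 59·k. Then 59·k ≡ 13 − 45 ≡ 2 (mod 17).
Need 59⁻¹ mod 17. Extended Euclid on (17, 8):
17 = 2·8 + 1
8 = 8·1 + 0
Back-substitute:
1 = 17 − 2·8
59⁻¹ ≡ 15 (mod 17), so k ≡ 15·2 ≡ 13 (mod 17).
x = 45 + 59·13 = 812.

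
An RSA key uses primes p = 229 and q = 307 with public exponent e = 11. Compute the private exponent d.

φ(n) = (p−1)(q−1) = 228·306 = 69768.
Need d with 11·d ≡ 1 (mod 69768). Apply the extended Euclidean algorithm:
69768 = 6342×11 + 6
11 = 1×6 + 5
6 = 1×5 + 1
5 = 5×1 + 0
Back-substitute:
1 = 6 − 5
1 = −11 + 2·6
1 = 2·69768 − 12685·11
So 11·(-12685) ≡ 1 (mod 69768), hence d ≡ -12685 ≡ 57083 (mod 69768).

57083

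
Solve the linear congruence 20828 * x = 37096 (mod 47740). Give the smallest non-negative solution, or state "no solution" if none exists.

First find gcd(20828, 47740):
47740 = 2*20828 + 6084
20828 = 3*6084 + 2576
6084 = 2*2576 + 932
2576 = 2*932 + 712
932 = 1*712 + 220
712 = 3*220 + 52
220 = 4*52 + 12
52 = 4*12 + 4
12 = 3*4 + 0
gcd = 4 and 4 | 37096, so solutions exist. Divide through by 4: 5207x ≡ 9274 (mod 11935).
Now find 5207⁻¹ mod 11935:
11935 = 2·5207 + 1521
5207 = 3·1521 + 644
1521 = 2·644 + 233
644 = 2·233 + 178
233 = 1·178 + 55
178 = 3·55 + 13
55 = 4·13 + 3
13 = 4·3 + 1
3 = 3·1 + 0
Back-substitute:
1 = 13 − 4·3
1 = −4·55 + 17·13
1 = 17·178 − 55·55
1 = −55·233 + 72·178
1 = 72·644 − 199·233
1 = −199·1521 + 470·644
1 = 470·5207 − 1609·1521
1 = −1609·11935 + 3688·5207
So 5207⁻¹ ≡ 3688 (mod 11935).
Then x ≡ 3688·9274 ≡ 8737 (mod 11935); the smallest non-negative solution is x = 8737.

8737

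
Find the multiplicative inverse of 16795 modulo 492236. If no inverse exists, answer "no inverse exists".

108119

gcd(492236, 16795) by repeated division:
492236 = 29·16795 + 5181
16795 = 3·5181 + 1252
5181 = 4·1252 + 173
1252 = 7·173 + 41
173 = 4·41 + 9
41 = 4·9 + 5
9 = 1·5 + 4
5 = 1·4 + 1
4 = 4·1 + 0
Since gcd(16795, 492236) = 1, back-substitute to write 1 as a combination:
1 = 5 − 4
1 = −9 + 2·5
1 = 2·41 − 9·9
1 = −9·173 + 38·41
1 = 38·1252 − 275·173
1 = −275·5181 + 1138·1252
1 = 1138·16795 − 3689·5181
1 = −3689·492236 + 108119·16795
So 16795·108119 ≡ 1 (mod 492236).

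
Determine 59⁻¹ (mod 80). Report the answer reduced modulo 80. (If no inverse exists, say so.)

19

gcd(80, 59) by repeated division:
80 = 1·59 + 21
59 = 2·21 + 17
21 = 1·17 + 4
17 = 4·4 + 1
4 = 4·1 + 0
Since gcd(59, 80) = 1, back-substitute to write 1 as a combination:
1 = 17 − 4·4
1 = −4·21 + 5·17
1 = 5·59 − 14·21
1 = −14·80 + 19·59
So 59·19 ≡ 1 (mod 80).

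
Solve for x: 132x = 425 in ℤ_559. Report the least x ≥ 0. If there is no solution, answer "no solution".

First find gcd(132, 559):
559 = 4·132 + 31
132 = 4·31 + 8
31 = 3·8 + 7
8 = 1·7 + 1
7 = 7·1 + 0
gcd = 1, so a unique solution mod 559 exists.
Back-substitute for the Bézout coefficients:
1 = 8 − 7
1 = −31 + 4·8
1 = 4·132 − 17·31
1 = −17·559 + 72·132
So 132·(72) ≡ 1 (mod 559), giving 132⁻¹ ≡ 72.
x ≡ 132⁻¹·425 ≡ 72·425 ≡ 414 (mod 559).

414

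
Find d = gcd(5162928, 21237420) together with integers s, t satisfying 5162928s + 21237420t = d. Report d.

12

Apply Euclid's algorithm to 21237420 and 5162928:
21237420 = 4×5162928 + 585708
5162928 = 8×585708 + 477264
585708 = 1×477264 + 108444
477264 = 4×108444 + 43488
108444 = 2×43488 + 21468
43488 = 2×21468 + 552
21468 = 38×552 + 492
552 = 1×492 + 60
492 = 8×60 + 12
60 = 5×12 + 0
gcd(5162928, 21237420) = 12.
Express as a combination:
12 = 492 − 8·60
12 = −8·552 + 9·492
12 = 9·21468 − 350·552
12 = −350·43488 + 709·21468
12 = 709·108444 − 1768·43488
12 = −1768·477264 + 7781·108444
12 = 7781·585708 − 9549·477264
12 = −9549·5162928 + 84173·585708
12 = 84173·21237420 − 346241·5162928
So 12 = (84173)·21237420 + (-346241)·5162928.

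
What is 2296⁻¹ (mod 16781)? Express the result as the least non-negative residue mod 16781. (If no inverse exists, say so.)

Apply the Euclidean algorithm to 16781 and 2296:
16781 = 7*2296 + 709
2296 = 3*709 + 169
709 = 4*169 + 33
169 = 5*33 + 4
33 = 8*4 + 1
4 = 4*1 + 0
gcd = 1, so the inverse exists. Back-substitute:
1 = 33 − 8·4
1 = −8·169 + 41·33
1 = 41·709 − 172·169
1 = −172·2296 + 557·709
1 = 557·16781 − 4071·2296
Thus 2296·(-4071) ≡ 1 (mod 16781); reducing, -4071 mod 16781 = 12710.

12710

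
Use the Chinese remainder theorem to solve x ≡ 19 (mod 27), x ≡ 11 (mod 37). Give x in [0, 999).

640

Write x = 19 + 27·k. Then 27·k ≡ 11 − 19 ≡ 29 (mod 37).
Need 27⁻¹ mod 37. Extended Euclid on (37, 27):
37 = 1·27 + 10
27 = 2·10 + 7
10 = 1·7 + 3
7 = 2·3 + 1
3 = 3·1 + 0
Back-substitute:
1 = 7 − 2·3
1 = −2·10 + 3·7
1 = 3·27 − 8·10
1 = −8·37 + 11·27
27⁻¹ ≡ 11 (mod 37), so k ≡ 11·29 ≡ 23 (mod 37).
x = 19 + 27·23 = 640.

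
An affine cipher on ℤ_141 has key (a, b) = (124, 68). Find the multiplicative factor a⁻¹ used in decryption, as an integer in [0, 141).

58

Apply the Euclidean algorithm to 141 and 124:
141 = 1×124 + 17
124 = 7×17 + 5
17 = 3×5 + 2
5 = 2×2 + 1
2 = 2×1 + 0
gcd = 1, so the inverse exists. Back-substitute:
1 = 5 − 2·2
1 = −2·17 + 7·5
1 = 7·124 − 51·17
1 = −51·141 + 58·124
So 124·58 ≡ 1 (mod 141).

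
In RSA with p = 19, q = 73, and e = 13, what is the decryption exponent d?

997

φ(n) = (p−1)(q−1) = 18·72 = 1296.
Need d with 13·d ≡ 1 (mod 1296). Apply the extended Euclidean algorithm:
1296 = 99·13 + 9
13 = 1·9 + 4
9 = 2·4 + 1
4 = 4·1 + 0
Back-substitute:
1 = 9 − 2·4
1 = −2·13 + 3·9
1 = 3·1296 − 299·13
So 13·(-299) ≡ 1 (mod 1296), hence d ≡ -299 ≡ 997 (mod 1296).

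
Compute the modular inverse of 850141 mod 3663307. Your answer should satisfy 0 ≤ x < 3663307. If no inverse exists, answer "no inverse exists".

Run Euclid on (3663307, 850141):
3663307 = 4*850141 + 262743
850141 = 3*262743 + 61912
262743 = 4*61912 + 15095
61912 = 4*15095 + 1532
15095 = 9*1532 + 1307
1532 = 1*1307 + 225
1307 = 5*225 + 182
225 = 1*182 + 43
182 = 4*43 + 10
43 = 4*10 + 3
10 = 3*3 + 1
3 = 3*1 + 0
The gcd is 1. Working backward:
1 = 10 − 3·3
1 = −3·43 + 13·10
1 = 13·182 − 55·43
1 = −55·225 + 68·182
1 = 68·1307 − 395·225
1 = −395·1532 + 463·1307
1 = 463·15095 − 4562·1532
1 = −4562·61912 + 18711·15095
1 = 18711·262743 − 79406·61912
1 = −79406·850141 + 256929·262743
1 = 256929·3663307 − 1107122·850141
Hence 850141⁻¹ ≡ -1107122 ≡ 2556185 (mod 3663307).

2556185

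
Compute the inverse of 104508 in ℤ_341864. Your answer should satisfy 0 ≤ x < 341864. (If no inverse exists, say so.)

no inverse exists

Compute gcd(104508, 341864):
341864 = 3×104508 + 28340
104508 = 3×28340 + 19488
28340 = 1×19488 + 8852
19488 = 2×8852 + 1784
8852 = 4×1784 + 1716
1784 = 1×1716 + 68
1716 = 25×68 + 16
68 = 4×16 + 4
16 = 4×4 + 0
gcd(104508, 341864) = 4 ≠ 1, so 104508 has no multiplicative inverse modulo 341864.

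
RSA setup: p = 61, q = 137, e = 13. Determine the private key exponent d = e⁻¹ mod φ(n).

φ(n) = (p−1)(q−1) = 60·136 = 8160.
Need d with 13·d ≡ 1 (mod 8160). Apply the extended Euclidean algorithm:
8160 = 627×13 + 9
13 = 1×9 + 4
9 = 2×4 + 1
4 = 4×1 + 0
Back-substitute:
1 = 9 − 2·4
1 = −2·13 + 3·9
1 = 3·8160 − 1883·13
So 13·(-1883) ≡ 1 (mod 8160), hence d ≡ -1883 ≡ 6277 (mod 8160).

6277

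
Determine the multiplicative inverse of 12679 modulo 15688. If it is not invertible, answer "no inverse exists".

13175

gcd(15688, 12679) by repeated division:
15688 = 1*12679 + 3009
12679 = 4*3009 + 643
3009 = 4*643 + 437
643 = 1*437 + 206
437 = 2*206 + 25
206 = 8*25 + 6
25 = 4*6 + 1
6 = 6*1 + 0
gcd = 1, so the inverse exists. Back-substitute:
1 = 25 − 4·6
1 = −4·206 + 33·25
1 = 33·437 − 70·206
1 = −70·643 + 103·437
1 = 103·3009 − 482·643
1 = −482·12679 + 2031·3009
1 = 2031·15688 − 2513·12679
Hence 12679⁻¹ ≡ -2513 ≡ 13175 (mod 15688).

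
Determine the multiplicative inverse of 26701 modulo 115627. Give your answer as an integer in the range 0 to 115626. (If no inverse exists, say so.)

Extended Euclidean algorithm:
115627 = 4×26701 + 8823
26701 = 3×8823 + 232
8823 = 38×232 + 7
232 = 33×7 + 1
7 = 7×1 + 0
gcd = 1, so the inverse exists. Back-substitute:
1 = 232 − 33·7
1 = −33·8823 + 1255·232
1 = 1255·26701 − 3798·8823
1 = −3798·115627 + 16447·26701
So 26701·16447 ≡ 1 (mod 115627).

16447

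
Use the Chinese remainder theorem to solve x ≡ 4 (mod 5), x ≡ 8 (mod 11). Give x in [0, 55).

Write x = 4 + 5·k. Then 5·k ≡ 8 − 4 ≡ 4 (mod 11).
Need 5⁻¹ mod 11. Extended Euclid on (11, 5):
11 = 2·5 + 1
5 = 5·1 + 0
Back-substitute:
1 = 11 − 2·5
5⁻¹ ≡ 9 (mod 11), so k ≡ 9·4 ≡ 3 (mod 11).
x = 4 + 5·3 = 19.

19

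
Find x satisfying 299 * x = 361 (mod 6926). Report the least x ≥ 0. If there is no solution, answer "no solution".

4495

First find gcd(299, 6926):
6926 = 23*299 + 49
299 = 6*49 + 5
49 = 9*5 + 4
5 = 1*4 + 1
4 = 4*1 + 0
gcd = 1, so a unique solution mod 6926 exists.
Back-substitute for the Bézout coefficients:
1 = 5 − 4
1 = −49 + 10·5
1 = 10·299 − 61·49
1 = −61·6926 + 1413·299
So 299·(1413) ≡ 1 (mod 6926), giving 299⁻¹ ≡ 1413.
x ≡ 299⁻¹·361 ≡ 1413·361 ≡ 4495 (mod 6926).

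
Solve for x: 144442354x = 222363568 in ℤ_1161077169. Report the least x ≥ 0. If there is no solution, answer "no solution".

First find gcd(144442354, 1161077169):
1161077169 = 8*144442354 + 5538337
144442354 = 26*5538337 + 445592
5538337 = 12*445592 + 191233
445592 = 2*191233 + 63126
191233 = 3*63126 + 1855
63126 = 34*1855 + 56
1855 = 33*56 + 7
56 = 8*7 + 0
gcd = 7 and 7 | 222363568, so solutions exist. Divide through by 7: 20634622x ≡ 31766224 (mod 165868167).
Now find 20634622⁻¹ mod 165868167:
165868167 = 8×20634622 + 791191
20634622 = 26×791191 + 63656
791191 = 12×63656 + 27319
63656 = 2×27319 + 9018
27319 = 3×9018 + 265
9018 = 34×265 + 8
265 = 33×8 + 1
8 = 8×1 + 0
Back-substitute:
1 = 265 − 33·8
1 = −33·9018 + 1123·265
1 = 1123·27319 − 3402·9018
1 = −3402·63656 + 7927·27319
1 = 7927·791191 − 98526·63656
1 = −98526·20634622 + 2569603·791191
1 = 2569603·165868167 − 20655350·20634622
So 20634622·(-20655350) ≡ 1 (mod 165868167), i.e. 20634622⁻¹ ≡ 145212817.
Then x ≡ 145212817·31766224 ≡ 147065536 (mod 165868167); the smallest non-negative solution is x = 147065536.

147065536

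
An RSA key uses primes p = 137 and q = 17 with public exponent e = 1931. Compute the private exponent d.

φ(n) = (p−1)(q−1) = 136·16 = 2176.
Need d with 1931·d ≡ 1 (mod 2176). Apply the extended Euclidean algorithm:
2176 = 1*1931 + 245
1931 = 7*245 + 216
245 = 1*216 + 29
216 = 7*29 + 13
29 = 2*13 + 3
13 = 4*3 + 1
3 = 3*1 + 0
Back-substitute:
1 = 13 − 4·3
1 = −4·29 + 9·13
1 = 9·216 − 67·29
1 = −67·245 + 76·216
1 = 76·1931 − 599·245
1 = −599·2176 + 675·1931
So 1931·675 ≡ 1 (mod 2176), hence d = 675.

675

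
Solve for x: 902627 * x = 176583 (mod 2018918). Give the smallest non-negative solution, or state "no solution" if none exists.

First find gcd(902627, 2018918):
2018918 = 2*902627 + 213664
902627 = 4*213664 + 47971
213664 = 4*47971 + 21780
47971 = 2*21780 + 4411
21780 = 4*4411 + 4136
4411 = 1*4136 + 275
4136 = 15*275 + 11
275 = 25*11 + 0
gcd = 11 and 11 | 176583, so solutions exist. Divide through by 11: 82057x ≡ 16053 (mod 183538).
Now find 82057⁻¹ mod 183538:
183538 = 2×82057 + 19424
82057 = 4×19424 + 4361
19424 = 4×4361 + 1980
4361 = 2×1980 + 401
1980 = 4×401 + 376
401 = 1×376 + 25
376 = 15×25 + 1
25 = 25×1 + 0
Back-substitute:
1 = 376 − 15·25
1 = −15·401 + 16·376
1 = 16·1980 − 79·401
1 = −79·4361 + 174·1980
1 = 174·19424 − 775·4361
1 = −775·82057 + 3274·19424
1 = 3274·183538 − 7323·82057
So 82057·(-7323) ≡ 1 (mod 183538), i.e. 82057⁻¹ ≡ 176215.
Then x ≡ 176215·16053 ≡ 91739 (mod 183538); the smallest non-negative solution is x = 91739.

91739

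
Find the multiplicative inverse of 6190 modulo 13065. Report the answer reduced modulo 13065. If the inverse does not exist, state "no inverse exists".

Euclidean algorithm on 13065, 6190:
13065 = 2×6190 + 685
6190 = 9×685 + 25
685 = 27×25 + 10
25 = 2×10 + 5
10 = 2×5 + 0
gcd(6190, 13065) = 5 ≠ 1, so 6190 has no multiplicative inverse modulo 13065.

no inverse exists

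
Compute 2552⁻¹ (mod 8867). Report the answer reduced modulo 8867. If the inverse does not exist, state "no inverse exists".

Apply the Euclidean algorithm to 8867 and 2552:
8867 = 3*2552 + 1211
2552 = 2*1211 + 130
1211 = 9*130 + 41
130 = 3*41 + 7
41 = 5*7 + 6
7 = 1*6 + 1
6 = 6*1 + 0
Since gcd(2552, 8867) = 1, back-substitute to write 1 as a combination:
1 = 7 − 6
1 = −41 + 6·7
1 = 6·130 − 19·41
1 = −19·1211 + 177·130
1 = 177·2552 − 373·1211
1 = −373·8867 + 1296·2552
So 2552·1296 ≡ 1 (mod 8867).

1296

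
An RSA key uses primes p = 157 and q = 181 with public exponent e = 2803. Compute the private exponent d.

φ(n) = (p−1)(q−1) = 156·180 = 28080.
Need d with 2803·d ≡ 1 (mod 28080). Apply the extended Euclidean algorithm:
28080 = 10×2803 + 50
2803 = 56×50 + 3
50 = 16×3 + 2
3 = 1×2 + 1
2 = 2×1 + 0
Back-substitute:
1 = 3 − 2
1 = −50 + 17·3
1 = 17·2803 − 953·50
1 = −953·28080 + 9547·2803
So 2803·9547 ≡ 1 (mod 28080), hence d = 9547.

9547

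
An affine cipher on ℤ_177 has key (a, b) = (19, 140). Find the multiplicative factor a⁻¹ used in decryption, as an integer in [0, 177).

Extended Euclidean algorithm:
177 = 9*19 + 6
19 = 3*6 + 1
6 = 6*1 + 0
gcd = 1, so the inverse exists. Back-substitute:
1 = 19 − 3·6
1 = −3·177 + 28·19
So 19·28 ≡ 1 (mod 177).

28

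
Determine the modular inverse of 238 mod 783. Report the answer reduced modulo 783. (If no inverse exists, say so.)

gcd(783, 238) by repeated division:
783 = 3·238 + 69
238 = 3·69 + 31
69 = 2·31 + 7
31 = 4·7 + 3
7 = 2·3 + 1
3 = 3·1 + 0
gcd = 1, so the inverse exists. Back-substitute:
1 = 7 − 2·3
1 = −2·31 + 9·7
1 = 9·69 − 20·31
1 = −20·238 + 69·69
1 = 69·783 − 227·238
Hence 238⁻¹ ≡ -227 ≡ 556 (mod 783).

556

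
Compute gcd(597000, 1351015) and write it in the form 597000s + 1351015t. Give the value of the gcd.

Euclidean algorithm:
1351015 = 2×597000 + 157015
597000 = 3×157015 + 125955
157015 = 1×125955 + 31060
125955 = 4×31060 + 1715
31060 = 18×1715 + 190
1715 = 9×190 + 5
190 = 38×5 + 0
gcd(597000, 1351015) = 5.
Back-substituting:
5 = 1715 − 9·190
5 = −9·31060 + 163·1715
5 = 163·125955 − 661·31060
5 = −661·157015 + 824·125955
5 = 824·597000 − 3133·157015
5 = −3133·1351015 + 7090·597000
So 5 = (-3133)·1351015 + (7090)·597000.

5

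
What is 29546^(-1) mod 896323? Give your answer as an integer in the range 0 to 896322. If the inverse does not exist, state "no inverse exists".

684119

gcd(896323, 29546) by repeated division:
896323 = 30*29546 + 9943
29546 = 2*9943 + 9660
9943 = 1*9660 + 283
9660 = 34*283 + 38
283 = 7*38 + 17
38 = 2*17 + 4
17 = 4*4 + 1
4 = 4*1 + 0
Since gcd(29546, 896323) = 1, back-substitute to write 1 as a combination:
1 = 17 − 4·4
1 = −4·38 + 9·17
1 = 9·283 − 67·38
1 = −67·9660 + 2287·283
1 = 2287·9943 − 2354·9660
1 = −2354·29546 + 6995·9943
1 = 6995·896323 − 212204·29546
Thus 29546·(-212204) ≡ 1 (mod 896323); reducing, -212204 mod 896323 = 684119.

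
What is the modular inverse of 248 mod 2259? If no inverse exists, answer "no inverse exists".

gcd(2259, 248) by repeated division:
2259 = 9*248 + 27
248 = 9*27 + 5
27 = 5*5 + 2
5 = 2*2 + 1
2 = 2*1 + 0
The gcd is 1. Working backward:
1 = 5 − 2·2
1 = −2·27 + 11·5
1 = 11·248 − 101·27
1 = −101·2259 + 920·248
So 248·920 ≡ 1 (mod 2259).

920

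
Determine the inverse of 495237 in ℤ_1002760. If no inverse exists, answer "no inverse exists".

36973

Apply the Euclidean algorithm to 1002760 and 495237:
1002760 = 2*495237 + 12286
495237 = 40*12286 + 3797
12286 = 3*3797 + 895
3797 = 4*895 + 217
895 = 4*217 + 27
217 = 8*27 + 1
27 = 27*1 + 0
gcd = 1, so the inverse exists. Back-substitute:
1 = 217 − 8·27
1 = −8·895 + 33·217
1 = 33·3797 − 140·895
1 = −140·12286 + 453·3797
1 = 453·495237 − 18260·12286
1 = −18260·1002760 + 36973·495237
So 495237·36973 ≡ 1 (mod 1002760).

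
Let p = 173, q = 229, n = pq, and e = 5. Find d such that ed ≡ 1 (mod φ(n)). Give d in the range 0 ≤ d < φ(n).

φ(n) = (p−1)(q−1) = 172·228 = 39216.
Need d with 5·d ≡ 1 (mod 39216). Apply the extended Euclidean algorithm:
39216 = 7843×5 + 1
5 = 5×1 + 0
Back-substitute:
1 = 39216 − 7843·5
So 5·(-7843) ≡ 1 (mod 39216), hence d ≡ -7843 ≡ 31373 (mod 39216).

31373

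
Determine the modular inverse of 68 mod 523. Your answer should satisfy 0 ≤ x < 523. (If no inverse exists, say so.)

100

Run Euclid on (523, 68):
523 = 7*68 + 47
68 = 1*47 + 21
47 = 2*21 + 5
21 = 4*5 + 1
5 = 5*1 + 0
Since gcd(68, 523) = 1, back-substitute to write 1 as a combination:
1 = 21 − 4·5
1 = −4·47 + 9·21
1 = 9·68 − 13·47
1 = −13·523 + 100·68
So 68·100 ≡ 1 (mod 523).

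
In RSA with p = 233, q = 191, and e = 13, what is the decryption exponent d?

φ(n) = (p−1)(q−1) = 232·190 = 44080.
Need d with 13·d ≡ 1 (mod 44080). Apply the extended Euclidean algorithm:
44080 = 3390*13 + 10
13 = 1*10 + 3
10 = 3*3 + 1
3 = 3*1 + 0
Back-substitute:
1 = 10 − 3·3
1 = −3·13 + 4·10
1 = 4·44080 − 13563·13
So 13·(-13563) ≡ 1 (mod 44080), hence d ≡ -13563 ≡ 30517 (mod 44080).

30517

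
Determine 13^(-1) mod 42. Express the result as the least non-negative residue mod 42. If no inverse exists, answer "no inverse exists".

13

Apply the Euclidean algorithm to 42 and 13:
42 = 3*13 + 3
13 = 4*3 + 1
3 = 3*1 + 0
gcd = 1, so the inverse exists. Back-substitute:
1 = 13 − 4·3
1 = −4·42 + 13·13
So 13·13 ≡ 1 (mod 42).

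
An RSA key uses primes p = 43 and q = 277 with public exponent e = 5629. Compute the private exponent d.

φ(n) = (p−1)(q−1) = 42·276 = 11592.
Need d with 5629·d ≡ 1 (mod 11592). Apply the extended Euclidean algorithm:
11592 = 2*5629 + 334
5629 = 16*334 + 285
334 = 1*285 + 49
285 = 5*49 + 40
49 = 1*40 + 9
40 = 4*9 + 4
9 = 2*4 + 1
4 = 4*1 + 0
Back-substitute:
1 = 9 − 2·4
1 = −2·40 + 9·9
1 = 9·49 − 11·40
1 = −11·285 + 64·49
1 = 64·334 − 75·285
1 = −75·5629 + 1264·334
1 = 1264·11592 − 2603·5629
So 5629·(-2603) ≡ 1 (mod 11592), hence d ≡ -2603 ≡ 8989 (mod 11592).

8989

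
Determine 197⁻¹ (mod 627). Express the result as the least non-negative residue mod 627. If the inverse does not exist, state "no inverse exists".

Extended Euclidean algorithm:
627 = 3×197 + 36
197 = 5×36 + 17
36 = 2×17 + 2
17 = 8×2 + 1
2 = 2×1 + 0
The gcd is 1. Working backward:
1 = 17 − 8·2
1 = −8·36 + 17·17
1 = 17·197 − 93·36
1 = −93·627 + 296·197
So 197·296 ≡ 1 (mod 627).

296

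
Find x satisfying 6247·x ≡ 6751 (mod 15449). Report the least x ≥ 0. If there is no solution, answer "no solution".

First find gcd(6247, 15449):
15449 = 2×6247 + 2955
6247 = 2×2955 + 337
2955 = 8×337 + 259
337 = 1×259 + 78
259 = 3×78 + 25
78 = 3×25 + 3
25 = 8×3 + 1
3 = 3×1 + 0
gcd = 1, so a unique solution mod 15449 exists.
Back-substitute for the Bézout coefficients:
1 = 25 − 8·3
1 = −8·78 + 25·25
1 = 25·259 − 83·78
1 = −83·337 + 108·259
1 = 108·2955 − 947·337
1 = −947·6247 + 2002·2955
1 = 2002·15449 − 4951·6247
So 6247·(-4951) ≡ 1 (mod 15449), giving 6247⁻¹ ≡ 10498.
x ≡ 6247⁻¹·6751 ≡ 10498·6751 ≡ 7435 (mod 15449).

7435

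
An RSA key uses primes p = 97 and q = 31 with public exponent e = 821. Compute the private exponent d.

221

φ(n) = (p−1)(q−1) = 96·30 = 2880.
Need d with 821·d ≡ 1 (mod 2880). Apply the extended Euclidean algorithm:
2880 = 3*821 + 417
821 = 1*417 + 404
417 = 1*404 + 13
404 = 31*13 + 1
13 = 13*1 + 0
Back-substitute:
1 = 404 − 31·13
1 = −31·417 + 32·404
1 = 32·821 − 63·417
1 = −63·2880 + 221·821
So 821·221 ≡ 1 (mod 2880), hence d = 221.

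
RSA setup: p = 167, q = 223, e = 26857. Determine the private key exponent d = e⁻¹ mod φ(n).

23221

φ(n) = (p−1)(q−1) = 166·222 = 36852.
Need d with 26857·d ≡ 1 (mod 36852). Apply the extended Euclidean algorithm:
36852 = 1×26857 + 9995
26857 = 2×9995 + 6867
9995 = 1×6867 + 3128
6867 = 2×3128 + 611
3128 = 5×611 + 73
611 = 8×73 + 27
73 = 2×27 + 19
27 = 1×19 + 8
19 = 2×8 + 3
8 = 2×3 + 2
3 = 1×2 + 1
2 = 2×1 + 0
Back-substitute:
1 = 3 − 2
1 = −8 + 3·3
1 = 3·19 − 7·8
1 = −7·27 + 10·19
1 = 10·73 − 27·27
1 = −27·611 + 226·73
1 = 226·3128 − 1157·611
1 = −1157·6867 + 2540·3128
1 = 2540·9995 − 3697·6867
1 = −3697·26857 + 9934·9995
1 = 9934·36852 − 13631·26857
So 26857·(-13631) ≡ 1 (mod 36852), hence d ≡ -13631 ≡ 23221 (mod 36852).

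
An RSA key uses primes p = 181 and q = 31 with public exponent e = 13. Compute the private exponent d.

2077

φ(n) = (p−1)(q−1) = 180·30 = 5400.
Need d with 13·d ≡ 1 (mod 5400). Apply the extended Euclidean algorithm:
5400 = 415*13 + 5
13 = 2*5 + 3
5 = 1*3 + 2
3 = 1*2 + 1
2 = 2*1 + 0
Back-substitute:
1 = 3 − 2
1 = −5 + 2·3
1 = 2·13 − 5·5
1 = −5·5400 + 2077·13
So 13·2077 ≡ 1 (mod 5400), hence d = 2077.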